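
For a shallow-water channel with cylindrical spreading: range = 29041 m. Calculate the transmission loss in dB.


TL = 10*log10(29041) = 44.63

44.63 dB


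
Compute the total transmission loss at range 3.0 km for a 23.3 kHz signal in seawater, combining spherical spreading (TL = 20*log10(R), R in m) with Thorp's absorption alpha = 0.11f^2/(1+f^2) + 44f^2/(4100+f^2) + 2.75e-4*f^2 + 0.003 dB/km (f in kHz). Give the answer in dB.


Step 1 (Thorp): alpha = 0.11*542.89/(1+542.89) + 44*542.89/(4100+542.89) + 2.75e-4*542.89 + 0.003 = 5.407 dB/km
Step 2: TL_spread = 20*log10(3000) = 69.54 dB
Step 3: TL_abs = alpha*R = 5.407 * 3.0 = 16.22 dB
Step 4: TL_total = 69.54 + 16.22 = 85.76

85.76 dB


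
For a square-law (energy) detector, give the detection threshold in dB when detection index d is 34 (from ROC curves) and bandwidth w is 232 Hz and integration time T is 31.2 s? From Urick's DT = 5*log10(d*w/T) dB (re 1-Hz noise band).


12.01 dB


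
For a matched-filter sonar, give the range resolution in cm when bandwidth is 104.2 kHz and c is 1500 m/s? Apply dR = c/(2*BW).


0.72 cm


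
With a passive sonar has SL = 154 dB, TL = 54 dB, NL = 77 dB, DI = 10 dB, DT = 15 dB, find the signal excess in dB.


18 dB


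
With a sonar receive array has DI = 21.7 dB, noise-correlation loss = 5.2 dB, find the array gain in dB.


AG = DI - L_corr = 21.7 - 5.2 = 16.5

16.5 dB


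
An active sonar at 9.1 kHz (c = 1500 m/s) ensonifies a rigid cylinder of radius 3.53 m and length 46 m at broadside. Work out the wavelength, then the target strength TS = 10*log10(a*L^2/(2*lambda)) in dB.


Step 1: lambda = c/f = 1500/9100 = 0.16484 m
Step 2: TS = 10*log10(a*L^2/(2*lambda)) = 10*log10(3.53*46^2/(2*0.16484)) = 43.55

43.55 dB


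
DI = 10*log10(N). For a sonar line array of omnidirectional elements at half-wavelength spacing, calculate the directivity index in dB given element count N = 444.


DI = 10*log10(444) = 26.47

26.47 dB


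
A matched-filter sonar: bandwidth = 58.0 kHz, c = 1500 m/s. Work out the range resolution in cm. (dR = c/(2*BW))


dR = c/(2*BW) = 1500 / (2 * 58.0e3) = 0.0129 m = 1.29 cm

1.29 cm


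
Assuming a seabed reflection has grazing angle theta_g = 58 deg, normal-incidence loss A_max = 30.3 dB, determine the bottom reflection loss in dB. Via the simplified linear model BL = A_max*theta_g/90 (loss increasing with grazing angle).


BL = A_max * theta_g / 90 = 30.3 * 58 / 90 = 19.53

19.53 dB


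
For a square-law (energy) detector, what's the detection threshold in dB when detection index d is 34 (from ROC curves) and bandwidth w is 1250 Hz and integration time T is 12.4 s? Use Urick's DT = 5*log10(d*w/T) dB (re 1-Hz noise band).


DT = 5*log10(d*w/T) = 5*log10(34 * 1250 / 12.4) = 5*log10(3427.42) = 17.67

17.67 dB


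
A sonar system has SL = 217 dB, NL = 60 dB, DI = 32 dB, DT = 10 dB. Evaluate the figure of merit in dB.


179 dB


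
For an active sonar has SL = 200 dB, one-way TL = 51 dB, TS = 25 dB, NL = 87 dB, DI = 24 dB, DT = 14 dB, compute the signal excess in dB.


46 dB


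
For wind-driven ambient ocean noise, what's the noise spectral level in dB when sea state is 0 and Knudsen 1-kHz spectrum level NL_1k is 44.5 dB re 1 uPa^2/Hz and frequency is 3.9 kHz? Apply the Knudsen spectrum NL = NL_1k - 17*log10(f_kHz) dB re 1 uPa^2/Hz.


NL = NL_1k - 17*log10(f_kHz) = 44.5 - 17*log10(3.9) = 44.5 - (10.05) = 34.45

34.45 dB


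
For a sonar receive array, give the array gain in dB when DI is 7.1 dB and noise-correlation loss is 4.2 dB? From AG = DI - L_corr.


2.9 dB


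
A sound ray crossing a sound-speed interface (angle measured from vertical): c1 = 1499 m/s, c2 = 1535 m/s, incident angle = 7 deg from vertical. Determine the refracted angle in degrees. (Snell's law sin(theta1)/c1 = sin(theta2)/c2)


7.17 deg


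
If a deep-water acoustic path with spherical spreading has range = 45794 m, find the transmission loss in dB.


93.22 dB


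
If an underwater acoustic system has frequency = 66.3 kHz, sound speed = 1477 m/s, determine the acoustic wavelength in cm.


2.23 cm


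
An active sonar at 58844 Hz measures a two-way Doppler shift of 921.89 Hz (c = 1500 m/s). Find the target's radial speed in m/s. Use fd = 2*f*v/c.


11.75 m/s


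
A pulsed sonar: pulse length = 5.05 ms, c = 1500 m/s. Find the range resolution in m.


dR = c*tau/2 = 1500 * 5.05e-3 / 2 = 3.7875

3.7875 m


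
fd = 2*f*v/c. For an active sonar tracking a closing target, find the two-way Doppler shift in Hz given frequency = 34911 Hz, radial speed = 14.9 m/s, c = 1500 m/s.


693.57 Hz


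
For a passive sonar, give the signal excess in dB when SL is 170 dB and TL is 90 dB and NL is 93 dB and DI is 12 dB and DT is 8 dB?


SE = SL - TL - NL + DI - DT = 170 - 90 - 93 + 12 - 8 = -9

-9 dB


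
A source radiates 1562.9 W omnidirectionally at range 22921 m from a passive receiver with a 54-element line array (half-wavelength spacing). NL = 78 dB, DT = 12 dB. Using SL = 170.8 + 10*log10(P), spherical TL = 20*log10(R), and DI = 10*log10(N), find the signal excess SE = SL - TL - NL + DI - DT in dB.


Step 1: SL = 170.8 + 10*log10(1562.9) = 202.74 dB
Step 2: TL = 20*log10(22921) = 87.2 dB
Step 3: DI = 10*log10(54) = 17.32 dB
Step 4: SE = SL - TL - NL + DI - DT = 202.74 - 87.2 - 78 + 17.32 - 12 = 42.86

42.86 dB


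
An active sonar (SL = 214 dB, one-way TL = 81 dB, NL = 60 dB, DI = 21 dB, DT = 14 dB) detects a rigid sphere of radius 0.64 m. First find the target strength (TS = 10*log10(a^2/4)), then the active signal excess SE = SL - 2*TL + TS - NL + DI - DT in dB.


Step 1: TS = 10*log10(0.64^2/4) = -9.9 dB
Step 2: SE = SL - 2*TL + TS - NL + DI - DT = 214 - 2*81 + (-9.9) - 60 + 21 - 14 = -10.9

-10.9 dB


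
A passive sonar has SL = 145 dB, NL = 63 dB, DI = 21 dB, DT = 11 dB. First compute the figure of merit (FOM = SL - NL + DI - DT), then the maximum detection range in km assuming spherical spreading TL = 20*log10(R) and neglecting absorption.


Step 1: FOM = SL - NL + DI - DT = 145 - 63 + 21 - 11 = 92 dB
Step 2: at max range FOM = TL = 20*log10(R), so R = 10^(92/20) = 39810.72 m = 39.81 km

39.81 km


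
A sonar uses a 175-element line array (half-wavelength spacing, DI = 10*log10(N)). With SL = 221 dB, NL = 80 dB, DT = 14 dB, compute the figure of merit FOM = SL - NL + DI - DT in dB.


Step 1: DI = 10*log10(175) = 22.43 dB
Step 2: FOM = SL - NL + DI - DT = 221 - 80 + 22.43 - 14 = 149.43

149.43 dB


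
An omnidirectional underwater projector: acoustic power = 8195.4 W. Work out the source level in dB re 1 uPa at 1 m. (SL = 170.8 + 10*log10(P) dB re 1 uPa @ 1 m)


SL = 170.8 + 10*log10(8195.4) = 170.8 + 39.14 = 209.94

209.94 dB


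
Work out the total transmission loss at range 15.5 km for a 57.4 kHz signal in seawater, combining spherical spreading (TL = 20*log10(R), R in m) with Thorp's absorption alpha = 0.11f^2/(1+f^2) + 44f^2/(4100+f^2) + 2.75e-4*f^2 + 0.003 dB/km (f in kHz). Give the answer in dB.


Step 1 (Thorp): alpha = 0.11*3294.76/(1+3294.76) + 44*3294.76/(4100+3294.76) + 2.75e-4*3294.76 + 0.003 = 20.6234 dB/km
Step 2: TL_spread = 20*log10(15500) = 83.81 dB
Step 3: TL_abs = alpha*R = 20.6234 * 15.5 = 319.66 dB
Step 4: TL_total = 83.81 + 319.66 = 403.47

403.47 dB


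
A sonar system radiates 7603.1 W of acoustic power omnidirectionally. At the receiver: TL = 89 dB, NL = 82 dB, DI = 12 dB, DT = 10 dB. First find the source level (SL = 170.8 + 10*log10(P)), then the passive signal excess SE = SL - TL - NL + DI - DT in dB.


Step 1: SL = 170.8 + 10*log10(7603.1) = 209.61 dB
Step 2: SE = SL - TL - NL + DI - DT = 209.61 - 89 - 82 + 12 - 10 = 40.61

40.61 dB


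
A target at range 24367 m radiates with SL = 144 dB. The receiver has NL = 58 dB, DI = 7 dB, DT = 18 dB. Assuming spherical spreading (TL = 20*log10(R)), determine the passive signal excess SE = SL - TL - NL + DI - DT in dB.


Step 1: TL = 20*log10(24367) = 87.74 dB
Step 2: SE = 144 - 87.74 - 58 + 7 - 18 = -12.74

-12.74 dB


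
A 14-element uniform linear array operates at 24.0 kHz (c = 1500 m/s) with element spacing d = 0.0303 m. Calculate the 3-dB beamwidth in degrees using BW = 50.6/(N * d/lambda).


Step 1: lambda = 1500/24000 = 0.0625 m
Step 2: d/lambda = 0.0303/0.0625 = 0.4848
Step 3: BW = 50.6/(N * d/lambda) = 50.6/(14 * 0.4848) = 7.46

7.46 deg


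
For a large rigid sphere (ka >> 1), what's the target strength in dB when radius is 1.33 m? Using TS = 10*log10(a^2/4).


TS = 10*log10(1.33^2 / 4) = 10*log10(0.442225) = -3.54

-3.54 dB


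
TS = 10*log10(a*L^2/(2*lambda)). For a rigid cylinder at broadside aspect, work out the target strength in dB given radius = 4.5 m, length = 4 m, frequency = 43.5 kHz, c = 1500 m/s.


lambda = 1500/43500 = 0.03448 m
TS = 10*log10(4.5*4^2/(2*0.03448)) = 30.19

30.19 dB


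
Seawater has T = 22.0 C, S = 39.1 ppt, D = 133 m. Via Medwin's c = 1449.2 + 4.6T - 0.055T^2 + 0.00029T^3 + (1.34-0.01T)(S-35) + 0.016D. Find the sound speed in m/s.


c = 1449.2 + 4.6*22.0 - 0.055*22.0^2 + 0.00029*22.0^3 + (1.34 - 0.01*22.0)*(39.1 - 35) + 0.016*133 = 1533.59

1533.59 m/s


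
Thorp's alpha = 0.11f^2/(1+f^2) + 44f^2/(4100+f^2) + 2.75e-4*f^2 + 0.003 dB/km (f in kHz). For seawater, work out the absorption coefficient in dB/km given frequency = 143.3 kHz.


f^2 = 20534.89
alpha = 0.11*20534.89/(1+20534.89) + 44*20534.89/(4100+20534.89) + 2.75e-4*20534.89 + 0.003 = 42.437

42.437 dB/km


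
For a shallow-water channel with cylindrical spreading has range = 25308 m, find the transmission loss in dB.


TL = 10*log10(25308) = 44.03

44.03 dB


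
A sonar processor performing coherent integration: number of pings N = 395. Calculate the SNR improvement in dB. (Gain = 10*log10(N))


Gain = 10*log10(395) = 25.97

25.97 dB


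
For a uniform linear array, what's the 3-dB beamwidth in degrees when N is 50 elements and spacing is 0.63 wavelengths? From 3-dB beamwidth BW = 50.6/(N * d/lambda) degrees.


BW = 50.6 / (50 * 0.63) = 50.6 / 31.5 = 1.61

1.61 deg


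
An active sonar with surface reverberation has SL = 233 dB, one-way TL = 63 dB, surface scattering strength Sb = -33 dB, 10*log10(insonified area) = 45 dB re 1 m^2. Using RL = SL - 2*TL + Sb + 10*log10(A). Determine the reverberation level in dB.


119 dB


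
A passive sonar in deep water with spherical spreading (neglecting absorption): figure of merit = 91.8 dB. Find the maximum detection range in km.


38.9 km


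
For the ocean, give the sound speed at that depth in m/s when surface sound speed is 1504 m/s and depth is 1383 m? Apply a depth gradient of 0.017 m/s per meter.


c = 1504 + 0.017 * 1383 = 1527.511

1527.511 m/s


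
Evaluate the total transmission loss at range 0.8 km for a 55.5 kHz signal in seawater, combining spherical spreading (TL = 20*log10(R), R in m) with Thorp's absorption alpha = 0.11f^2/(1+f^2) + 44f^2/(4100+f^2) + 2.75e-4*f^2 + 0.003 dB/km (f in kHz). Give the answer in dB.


Step 1 (Thorp): alpha = 0.11*3080.25/(1+3080.25) + 44*3080.25/(4100+3080.25) + 2.75e-4*3080.25 + 0.003 = 19.8356 dB/km
Step 2: TL_spread = 20*log10(800) = 58.06 dB
Step 3: TL_abs = alpha*R = 19.8356 * 0.8 = 15.87 dB
Step 4: TL_total = 58.06 + 15.87 = 73.93

73.93 dB


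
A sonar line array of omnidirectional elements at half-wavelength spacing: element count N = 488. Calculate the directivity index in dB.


DI = 10*log10(488) = 26.88

26.88 dB


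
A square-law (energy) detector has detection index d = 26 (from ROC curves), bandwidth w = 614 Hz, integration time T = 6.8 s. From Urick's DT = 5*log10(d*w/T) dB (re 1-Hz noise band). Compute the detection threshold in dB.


DT = 5*log10(d*w/T) = 5*log10(26 * 614 / 6.8) = 5*log10(2347.65) = 16.85

16.85 dB


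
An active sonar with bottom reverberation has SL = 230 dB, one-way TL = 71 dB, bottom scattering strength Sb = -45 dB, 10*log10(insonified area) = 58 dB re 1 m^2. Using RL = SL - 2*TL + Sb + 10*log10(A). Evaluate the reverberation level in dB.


101 dB


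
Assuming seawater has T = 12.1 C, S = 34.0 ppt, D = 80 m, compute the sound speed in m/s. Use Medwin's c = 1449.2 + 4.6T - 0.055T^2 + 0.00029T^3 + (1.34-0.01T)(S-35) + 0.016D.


c = 1449.2 + 4.6*12.1 - 0.055*12.1^2 + 0.00029*12.1^3 + (1.34 - 0.01*12.1)*(34.0 - 35) + 0.016*80 = 1497.38

1497.38 m/s


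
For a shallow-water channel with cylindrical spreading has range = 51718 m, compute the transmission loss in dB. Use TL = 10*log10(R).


TL = 10*log10(51718) = 47.14

47.14 dB


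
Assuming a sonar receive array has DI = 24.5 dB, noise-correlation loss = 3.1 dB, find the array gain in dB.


21.4 dB


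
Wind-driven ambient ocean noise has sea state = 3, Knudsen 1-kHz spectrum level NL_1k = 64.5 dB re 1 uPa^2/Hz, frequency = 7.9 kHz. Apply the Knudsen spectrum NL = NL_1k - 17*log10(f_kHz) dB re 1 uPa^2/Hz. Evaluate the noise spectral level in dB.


NL = NL_1k - 17*log10(f_kHz) = 64.5 - 17*log10(7.9) = 64.5 - (15.26) = 49.24

49.24 dB


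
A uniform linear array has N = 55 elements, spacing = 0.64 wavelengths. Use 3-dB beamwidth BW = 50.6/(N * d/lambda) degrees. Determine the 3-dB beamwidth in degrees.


BW = 50.6 / (55 * 0.64) = 50.6 / 35.2 = 1.44

1.44 deg


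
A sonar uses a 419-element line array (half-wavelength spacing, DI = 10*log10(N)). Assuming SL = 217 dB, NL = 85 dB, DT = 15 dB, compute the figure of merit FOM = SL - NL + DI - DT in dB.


143.22 dB


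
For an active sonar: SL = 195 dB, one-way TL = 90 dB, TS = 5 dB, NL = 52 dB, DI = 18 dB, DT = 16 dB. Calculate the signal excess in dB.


SE = SL - 2*TL + TS - NL + DI - DT = 195 - 2*90 + (5) - 52 + 18 - 16 = -30

-30 dB


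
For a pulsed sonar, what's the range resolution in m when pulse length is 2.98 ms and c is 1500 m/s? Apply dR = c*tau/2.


dR = c*tau/2 = 1500 * 2.98e-3 / 2 = 2.235

2.235 m


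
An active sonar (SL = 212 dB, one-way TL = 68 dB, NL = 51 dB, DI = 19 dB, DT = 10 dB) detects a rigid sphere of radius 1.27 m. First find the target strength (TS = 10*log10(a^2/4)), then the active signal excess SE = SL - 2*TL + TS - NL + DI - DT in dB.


Step 1: TS = 10*log10(1.27^2/4) = -3.94 dB
Step 2: SE = SL - 2*TL + TS - NL + DI - DT = 212 - 2*68 + (-3.94) - 51 + 19 - 10 = 30.06

30.06 dB


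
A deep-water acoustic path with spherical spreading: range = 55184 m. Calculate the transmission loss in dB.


TL = 20*log10(55184) = 94.84

94.84 dB


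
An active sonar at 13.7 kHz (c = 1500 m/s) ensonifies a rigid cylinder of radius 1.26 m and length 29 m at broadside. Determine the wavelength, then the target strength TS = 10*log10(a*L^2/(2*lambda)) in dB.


Step 1: lambda = c/f = 1500/13700 = 0.10949 m
Step 2: TS = 10*log10(a*L^2/(2*lambda)) = 10*log10(1.26*29^2/(2*0.10949)) = 36.85

36.85 dB


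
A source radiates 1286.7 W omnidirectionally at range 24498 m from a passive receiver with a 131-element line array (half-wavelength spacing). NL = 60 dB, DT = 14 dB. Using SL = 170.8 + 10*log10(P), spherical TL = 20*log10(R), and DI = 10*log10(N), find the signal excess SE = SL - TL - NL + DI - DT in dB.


61.28 dB


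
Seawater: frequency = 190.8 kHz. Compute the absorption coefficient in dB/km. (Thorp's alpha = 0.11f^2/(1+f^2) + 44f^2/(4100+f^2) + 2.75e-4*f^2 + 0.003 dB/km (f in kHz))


49.67 dB/km


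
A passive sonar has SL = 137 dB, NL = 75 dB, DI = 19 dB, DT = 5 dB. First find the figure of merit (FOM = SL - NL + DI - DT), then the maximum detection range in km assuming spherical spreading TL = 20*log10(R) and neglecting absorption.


Step 1: FOM = SL - NL + DI - DT = 137 - 75 + 19 - 5 = 76 dB
Step 2: at max range FOM = TL = 20*log10(R), so R = 10^(76/20) = 6309.57 m = 6.31 km

6.31 km


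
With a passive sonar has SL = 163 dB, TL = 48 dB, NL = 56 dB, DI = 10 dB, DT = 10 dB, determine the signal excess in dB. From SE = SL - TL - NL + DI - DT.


SE = SL - TL - NL + DI - DT = 163 - 48 - 56 + 10 - 10 = 59

59 dB


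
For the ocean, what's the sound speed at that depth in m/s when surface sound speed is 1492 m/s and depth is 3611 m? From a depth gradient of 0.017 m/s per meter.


c = 1492 + 0.017 * 3611 = 1553.387

1553.387 m/s


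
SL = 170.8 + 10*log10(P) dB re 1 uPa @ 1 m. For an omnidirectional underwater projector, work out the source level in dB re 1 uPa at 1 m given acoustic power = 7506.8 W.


209.55 dB


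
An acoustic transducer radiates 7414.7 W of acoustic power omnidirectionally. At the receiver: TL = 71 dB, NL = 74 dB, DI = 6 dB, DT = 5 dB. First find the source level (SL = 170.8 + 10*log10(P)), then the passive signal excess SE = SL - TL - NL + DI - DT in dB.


Step 1: SL = 170.8 + 10*log10(7414.7) = 209.5 dB
Step 2: SE = SL - TL - NL + DI - DT = 209.5 - 71 - 74 + 6 - 5 = 65.5

65.5 dB


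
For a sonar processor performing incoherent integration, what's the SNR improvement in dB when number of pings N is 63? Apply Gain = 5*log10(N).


Gain = 5*log10(63) = 9.0

9.0 dB


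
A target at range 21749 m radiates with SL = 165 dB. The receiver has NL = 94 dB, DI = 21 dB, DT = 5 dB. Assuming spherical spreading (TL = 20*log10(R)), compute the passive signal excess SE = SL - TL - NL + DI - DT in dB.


Step 1: TL = 20*log10(21749) = 86.75 dB
Step 2: SE = 165 - 86.75 - 94 + 21 - 5 = 0.25

0.25 dB


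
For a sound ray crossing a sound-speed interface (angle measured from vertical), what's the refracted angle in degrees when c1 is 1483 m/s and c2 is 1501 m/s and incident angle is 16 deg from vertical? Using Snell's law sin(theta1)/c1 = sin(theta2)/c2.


sin(theta2) = (c2/c1)*sin(theta1) = (1501/1483)*sin(16 deg) = 0.27898
theta2 = arcsin(0.27898) = 16.2

16.2 deg


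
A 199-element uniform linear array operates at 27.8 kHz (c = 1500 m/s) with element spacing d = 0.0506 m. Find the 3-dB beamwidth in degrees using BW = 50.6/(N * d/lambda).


0.27 deg


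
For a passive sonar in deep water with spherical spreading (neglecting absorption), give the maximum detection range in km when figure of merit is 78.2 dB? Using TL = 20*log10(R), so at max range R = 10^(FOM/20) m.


At max range FOM = TL, so 20*log10(R) = 78.2
R = 10^(78.2/20) = 8128.31 m = 8.13 km

8.13 km


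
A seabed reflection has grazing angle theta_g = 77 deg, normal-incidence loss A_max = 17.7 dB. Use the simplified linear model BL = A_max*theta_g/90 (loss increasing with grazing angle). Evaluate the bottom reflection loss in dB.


15.14 dB


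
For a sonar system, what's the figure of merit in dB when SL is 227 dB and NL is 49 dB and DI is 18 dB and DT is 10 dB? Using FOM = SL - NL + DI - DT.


186 dB


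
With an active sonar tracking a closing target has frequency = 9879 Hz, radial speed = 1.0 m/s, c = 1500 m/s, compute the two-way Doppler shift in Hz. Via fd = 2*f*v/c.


fd = 2*f*v/c = 2 * 9879 * 1.0 / 1500 = 13.17

13.17 Hz


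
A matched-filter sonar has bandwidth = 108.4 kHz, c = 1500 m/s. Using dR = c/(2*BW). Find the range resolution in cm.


dR = c/(2*BW) = 1500 / (2 * 108.4e3) = 0.0069 m = 0.69 cm

0.69 cm


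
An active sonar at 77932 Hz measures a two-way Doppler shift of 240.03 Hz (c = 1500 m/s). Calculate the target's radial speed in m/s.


From fd = 2*f*v/c, v = c*fd/(2*f) = 1500 * 240.03 / (2*77932) = 2.31

2.31 m/s


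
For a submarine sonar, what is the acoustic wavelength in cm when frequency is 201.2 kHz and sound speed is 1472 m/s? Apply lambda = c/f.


lambda = c/f = 1472 / 201200 = 0.0073 m = 0.73 cm

0.73 cm


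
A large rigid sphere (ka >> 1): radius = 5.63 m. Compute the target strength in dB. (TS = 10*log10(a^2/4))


TS = 10*log10(5.63^2 / 4) = 10*log10(7.924225) = 8.99

8.99 dB


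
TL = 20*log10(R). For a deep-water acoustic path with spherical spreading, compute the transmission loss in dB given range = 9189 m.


TL = 20*log10(9189) = 79.27

79.27 dB


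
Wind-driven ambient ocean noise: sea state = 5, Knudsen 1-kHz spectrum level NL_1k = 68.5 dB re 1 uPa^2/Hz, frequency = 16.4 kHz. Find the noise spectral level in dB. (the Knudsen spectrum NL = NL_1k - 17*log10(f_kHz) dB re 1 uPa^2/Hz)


47.85 dB


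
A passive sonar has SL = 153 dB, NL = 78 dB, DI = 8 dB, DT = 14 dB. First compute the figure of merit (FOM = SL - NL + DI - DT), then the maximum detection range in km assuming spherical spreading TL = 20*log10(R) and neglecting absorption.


Step 1: FOM = SL - NL + DI - DT = 153 - 78 + 8 - 14 = 69 dB
Step 2: at max range FOM = TL = 20*log10(R), so R = 10^(69/20) = 2818.38 m = 2.82 km

2.82 km


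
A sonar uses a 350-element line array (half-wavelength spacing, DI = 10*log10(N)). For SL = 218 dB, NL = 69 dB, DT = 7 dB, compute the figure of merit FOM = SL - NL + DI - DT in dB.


Step 1: DI = 10*log10(350) = 25.44 dB
Step 2: FOM = SL - NL + DI - DT = 218 - 69 + 25.44 - 7 = 167.44

167.44 dB


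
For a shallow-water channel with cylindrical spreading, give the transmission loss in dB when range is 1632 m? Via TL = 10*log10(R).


TL = 10*log10(1632) = 32.13

32.13 dB


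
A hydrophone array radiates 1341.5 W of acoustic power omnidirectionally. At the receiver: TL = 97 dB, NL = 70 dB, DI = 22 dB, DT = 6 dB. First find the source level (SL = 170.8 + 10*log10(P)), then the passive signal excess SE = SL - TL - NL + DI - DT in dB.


Step 1: SL = 170.8 + 10*log10(1341.5) = 202.08 dB
Step 2: SE = SL - TL - NL + DI - DT = 202.08 - 97 - 70 + 22 - 6 = 51.08

51.08 dB


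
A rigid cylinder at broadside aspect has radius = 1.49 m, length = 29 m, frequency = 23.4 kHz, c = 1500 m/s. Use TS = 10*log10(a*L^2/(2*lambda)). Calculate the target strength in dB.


39.9 dB


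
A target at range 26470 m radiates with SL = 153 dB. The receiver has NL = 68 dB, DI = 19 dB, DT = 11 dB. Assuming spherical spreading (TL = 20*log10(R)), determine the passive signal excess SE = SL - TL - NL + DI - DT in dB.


Step 1: TL = 20*log10(26470) = 88.46 dB
Step 2: SE = 153 - 88.46 - 68 + 19 - 11 = 4.54

4.54 dB


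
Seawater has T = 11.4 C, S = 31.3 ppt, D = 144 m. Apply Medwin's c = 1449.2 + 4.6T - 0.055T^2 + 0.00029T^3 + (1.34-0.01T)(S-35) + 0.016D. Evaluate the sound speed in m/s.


c = 1449.2 + 4.6*11.4 - 0.055*11.4^2 + 0.00029*11.4^3 + (1.34 - 0.01*11.4)*(31.3 - 35) + 0.016*144 = 1492.69

1492.69 m/s


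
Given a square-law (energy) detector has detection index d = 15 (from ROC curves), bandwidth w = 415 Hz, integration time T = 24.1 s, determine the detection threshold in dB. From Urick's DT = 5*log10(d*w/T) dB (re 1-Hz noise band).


DT = 5*log10(d*w/T) = 5*log10(15 * 415 / 24.1) = 5*log10(258.3) = 12.06

12.06 dB


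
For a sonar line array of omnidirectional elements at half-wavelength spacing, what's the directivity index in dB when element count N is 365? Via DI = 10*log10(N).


25.62 dB


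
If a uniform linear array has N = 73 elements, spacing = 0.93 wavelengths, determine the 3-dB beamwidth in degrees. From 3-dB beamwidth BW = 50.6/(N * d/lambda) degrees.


0.75 deg


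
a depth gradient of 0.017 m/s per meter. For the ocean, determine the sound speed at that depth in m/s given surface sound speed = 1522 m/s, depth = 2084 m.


c = 1522 + 0.017 * 2084 = 1557.428

1557.428 m/s


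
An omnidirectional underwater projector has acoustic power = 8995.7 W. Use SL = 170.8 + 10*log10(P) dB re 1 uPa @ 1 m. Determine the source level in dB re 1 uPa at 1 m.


SL = 170.8 + 10*log10(8995.7) = 170.8 + 39.54 = 210.34

210.34 dB


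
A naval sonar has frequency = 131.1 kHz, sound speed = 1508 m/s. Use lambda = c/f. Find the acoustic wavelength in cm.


lambda = c/f = 1508 / 131100 = 0.0115 m = 1.15 cm

1.15 cm


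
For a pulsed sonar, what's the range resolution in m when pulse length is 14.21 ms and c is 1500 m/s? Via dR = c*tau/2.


dR = c*tau/2 = 1500 * 14.21e-3 / 2 = 10.6575

10.6575 m


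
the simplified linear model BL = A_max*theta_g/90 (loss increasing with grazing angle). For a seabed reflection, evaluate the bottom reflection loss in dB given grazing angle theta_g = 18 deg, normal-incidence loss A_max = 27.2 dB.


BL = A_max * theta_g / 90 = 27.2 * 18 / 90 = 5.44

5.44 dB


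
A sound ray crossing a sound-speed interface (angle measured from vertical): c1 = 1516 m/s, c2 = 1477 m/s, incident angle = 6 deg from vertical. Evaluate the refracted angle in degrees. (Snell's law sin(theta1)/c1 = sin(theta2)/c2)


sin(theta2) = (c2/c1)*sin(theta1) = (1477/1516)*sin(6 deg) = 0.10184
theta2 = arcsin(0.10184) = 5.85

5.85 deg


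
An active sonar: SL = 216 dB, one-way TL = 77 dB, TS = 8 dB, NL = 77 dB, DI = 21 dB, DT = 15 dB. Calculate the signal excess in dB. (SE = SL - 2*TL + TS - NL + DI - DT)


SE = SL - 2*TL + TS - NL + DI - DT = 216 - 2*77 + (8) - 77 + 21 - 15 = -1

-1 dB


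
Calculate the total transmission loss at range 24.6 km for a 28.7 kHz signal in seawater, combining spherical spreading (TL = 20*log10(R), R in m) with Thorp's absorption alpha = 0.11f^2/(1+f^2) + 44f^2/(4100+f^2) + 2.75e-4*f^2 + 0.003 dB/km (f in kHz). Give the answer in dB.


Step 1 (Thorp): alpha = 0.11*823.69/(1+823.69) + 44*823.69/(4100+823.69) + 2.75e-4*823.69 + 0.003 = 7.7002 dB/km
Step 2: TL_spread = 20*log10(24600) = 87.82 dB
Step 3: TL_abs = alpha*R = 7.7002 * 24.6 = 189.42 dB
Step 4: TL_total = 87.82 + 189.42 = 277.24

277.24 dB


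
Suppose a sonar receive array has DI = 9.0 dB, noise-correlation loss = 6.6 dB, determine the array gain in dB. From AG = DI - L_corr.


AG = DI - L_corr = 9.0 - 6.6 = 2.4

2.4 dB


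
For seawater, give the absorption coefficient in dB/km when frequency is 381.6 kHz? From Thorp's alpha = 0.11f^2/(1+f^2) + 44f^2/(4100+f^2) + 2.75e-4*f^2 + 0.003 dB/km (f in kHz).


f^2 = 145618.56
alpha = 0.11*145618.56/(1+145618.56) + 44*145618.56/(4100+145618.56) + 2.75e-4*145618.56 + 0.003 = 82.953

82.953 dB/km


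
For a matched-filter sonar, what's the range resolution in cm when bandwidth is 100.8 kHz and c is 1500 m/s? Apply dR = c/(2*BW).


dR = c/(2*BW) = 1500 / (2 * 100.8e3) = 0.0074 m = 0.74 cm

0.74 cm


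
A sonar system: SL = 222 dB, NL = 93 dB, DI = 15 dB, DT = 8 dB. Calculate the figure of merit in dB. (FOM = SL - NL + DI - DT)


FOM = SL - NL + DI - DT = 222 - 93 + 15 - 8 = 136

136 dB


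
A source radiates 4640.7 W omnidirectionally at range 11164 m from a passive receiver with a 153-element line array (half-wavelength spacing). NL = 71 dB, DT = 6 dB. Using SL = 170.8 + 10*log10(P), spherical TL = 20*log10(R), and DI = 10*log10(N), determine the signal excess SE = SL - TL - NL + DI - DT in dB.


71.36 dB


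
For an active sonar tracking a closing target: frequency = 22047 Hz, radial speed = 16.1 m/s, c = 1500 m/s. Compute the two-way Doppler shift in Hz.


fd = 2*f*v/c = 2 * 22047 * 16.1 / 1500 = 473.28

473.28 Hz


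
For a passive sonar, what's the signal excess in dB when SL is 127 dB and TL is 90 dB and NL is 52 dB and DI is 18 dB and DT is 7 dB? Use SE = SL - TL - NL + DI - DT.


SE = SL - TL - NL + DI - DT = 127 - 90 - 52 + 18 - 7 = -4

-4 dB


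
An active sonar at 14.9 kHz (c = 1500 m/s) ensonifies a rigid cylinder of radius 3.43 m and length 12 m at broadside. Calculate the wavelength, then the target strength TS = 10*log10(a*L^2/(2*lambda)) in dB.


Step 1: lambda = c/f = 1500/14900 = 0.10067 m
Step 2: TS = 10*log10(a*L^2/(2*lambda)) = 10*log10(3.43*12^2/(2*0.10067)) = 33.9

33.9 dB


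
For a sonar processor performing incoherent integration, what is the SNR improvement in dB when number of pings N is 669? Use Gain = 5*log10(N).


14.13 dB


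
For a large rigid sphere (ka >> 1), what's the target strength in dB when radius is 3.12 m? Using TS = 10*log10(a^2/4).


3.86 dB


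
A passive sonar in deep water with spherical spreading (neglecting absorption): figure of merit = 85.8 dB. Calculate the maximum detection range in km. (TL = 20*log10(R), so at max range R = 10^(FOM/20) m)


19.5 km


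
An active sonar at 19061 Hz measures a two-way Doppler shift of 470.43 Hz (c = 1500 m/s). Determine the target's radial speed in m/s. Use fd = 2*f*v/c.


From fd = 2*f*v/c, v = c*fd/(2*f) = 1500 * 470.43 / (2*19061) = 18.51

18.51 m/s


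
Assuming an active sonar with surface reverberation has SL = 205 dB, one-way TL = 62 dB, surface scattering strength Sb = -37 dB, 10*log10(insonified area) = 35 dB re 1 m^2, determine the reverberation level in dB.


RL = SL - 2*TL + Sb + 10*log10(A) = 205 - 2*62 + (-37) + 35 = 79

79 dB


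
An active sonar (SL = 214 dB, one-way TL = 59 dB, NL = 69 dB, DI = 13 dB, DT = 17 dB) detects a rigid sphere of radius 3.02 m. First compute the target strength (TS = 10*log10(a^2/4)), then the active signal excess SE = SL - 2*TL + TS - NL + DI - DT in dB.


Step 1: TS = 10*log10(3.02^2/4) = 3.58 dB
Step 2: SE = SL - 2*TL + TS - NL + DI - DT = 214 - 2*59 + (3.58) - 69 + 13 - 17 = 26.58

26.58 dB


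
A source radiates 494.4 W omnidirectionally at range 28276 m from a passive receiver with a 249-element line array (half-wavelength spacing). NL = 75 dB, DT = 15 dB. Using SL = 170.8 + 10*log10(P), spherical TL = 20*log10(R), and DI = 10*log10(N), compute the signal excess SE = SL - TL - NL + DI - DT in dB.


Step 1: SL = 170.8 + 10*log10(494.4) = 197.74 dB
Step 2: TL = 20*log10(28276) = 89.03 dB
Step 3: DI = 10*log10(249) = 23.96 dB
Step 4: SE = SL - TL - NL + DI - DT = 197.74 - 89.03 - 75 + 23.96 - 15 = 42.67

42.67 dB


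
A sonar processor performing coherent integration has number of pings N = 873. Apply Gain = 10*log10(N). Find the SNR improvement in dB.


29.41 dB


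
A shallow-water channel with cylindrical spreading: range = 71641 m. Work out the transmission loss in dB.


TL = 10*log10(71641) = 48.55

48.55 dB


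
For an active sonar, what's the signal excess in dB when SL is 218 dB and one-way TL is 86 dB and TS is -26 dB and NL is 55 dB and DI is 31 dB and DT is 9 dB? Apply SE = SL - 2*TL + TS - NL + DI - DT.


SE = SL - 2*TL + TS - NL + DI - DT = 218 - 2*86 + (-26) - 55 + 31 - 9 = -13

-13 dB


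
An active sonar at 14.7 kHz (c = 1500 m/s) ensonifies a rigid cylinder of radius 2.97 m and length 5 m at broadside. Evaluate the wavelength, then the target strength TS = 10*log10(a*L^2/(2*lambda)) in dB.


Step 1: lambda = c/f = 1500/14700 = 0.10204 m
Step 2: TS = 10*log10(a*L^2/(2*lambda)) = 10*log10(2.97*5^2/(2*0.10204)) = 25.61

25.61 dB


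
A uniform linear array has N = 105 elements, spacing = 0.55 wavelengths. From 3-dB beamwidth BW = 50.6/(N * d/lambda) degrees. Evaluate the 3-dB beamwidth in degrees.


0.88 deg


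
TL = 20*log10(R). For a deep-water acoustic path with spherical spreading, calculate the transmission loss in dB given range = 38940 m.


91.81 dB


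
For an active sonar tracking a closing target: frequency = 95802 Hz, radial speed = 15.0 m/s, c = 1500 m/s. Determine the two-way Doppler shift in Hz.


fd = 2*f*v/c = 2 * 95802 * 15.0 / 1500 = 1916.04

1916.04 Hz


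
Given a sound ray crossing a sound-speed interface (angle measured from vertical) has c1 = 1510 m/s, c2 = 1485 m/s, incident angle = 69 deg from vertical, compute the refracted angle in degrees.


sin(theta2) = (c2/c1)*sin(theta1) = (1485/1510)*sin(69 deg) = 0.91812
theta2 = arcsin(0.91812) = 66.65

66.65 deg


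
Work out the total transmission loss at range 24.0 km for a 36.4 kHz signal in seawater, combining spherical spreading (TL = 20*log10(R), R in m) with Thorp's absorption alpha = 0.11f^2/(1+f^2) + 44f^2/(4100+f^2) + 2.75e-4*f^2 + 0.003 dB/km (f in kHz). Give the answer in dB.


Step 1 (Thorp): alpha = 0.11*1324.96/(1+1324.96) + 44*1324.96/(4100+1324.96) + 2.75e-4*1324.96 + 0.003 = 11.2236 dB/km
Step 2: TL_spread = 20*log10(24000) = 87.6 dB
Step 3: TL_abs = alpha*R = 11.2236 * 24.0 = 269.37 dB
Step 4: TL_total = 87.6 + 269.37 = 356.97

356.97 dB


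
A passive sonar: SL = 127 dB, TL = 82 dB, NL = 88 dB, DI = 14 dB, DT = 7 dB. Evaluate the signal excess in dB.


SE = SL - TL - NL + DI - DT = 127 - 82 - 88 + 14 - 7 = -36

-36 dB


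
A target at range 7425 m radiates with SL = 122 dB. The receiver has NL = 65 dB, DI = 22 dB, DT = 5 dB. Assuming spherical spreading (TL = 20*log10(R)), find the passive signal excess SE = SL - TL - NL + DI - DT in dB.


-3.41 dB


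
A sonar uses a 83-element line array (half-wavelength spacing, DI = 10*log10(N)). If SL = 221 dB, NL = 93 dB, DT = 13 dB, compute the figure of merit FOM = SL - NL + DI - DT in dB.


Step 1: DI = 10*log10(83) = 19.19 dB
Step 2: FOM = SL - NL + DI - DT = 221 - 93 + 19.19 - 13 = 134.19

134.19 dB


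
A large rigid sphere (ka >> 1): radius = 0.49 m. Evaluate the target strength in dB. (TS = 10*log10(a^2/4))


TS = 10*log10(0.49^2 / 4) = 10*log10(0.060025) = -12.22

-12.22 dB


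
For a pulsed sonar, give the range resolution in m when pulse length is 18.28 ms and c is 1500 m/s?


dR = c*tau/2 = 1500 * 18.28e-3 / 2 = 13.71

13.71 m


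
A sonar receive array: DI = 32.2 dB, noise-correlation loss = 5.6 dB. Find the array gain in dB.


26.6 dB


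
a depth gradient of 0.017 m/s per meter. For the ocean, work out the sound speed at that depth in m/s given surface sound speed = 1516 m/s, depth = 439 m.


c = 1516 + 0.017 * 439 = 1523.463

1523.463 m/s


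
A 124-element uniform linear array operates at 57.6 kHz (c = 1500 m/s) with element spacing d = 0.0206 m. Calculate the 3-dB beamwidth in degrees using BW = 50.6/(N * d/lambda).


Step 1: lambda = 1500/57600 = 0.02604 m
Step 2: d/lambda = 0.0206/0.02604 = 0.7911
Step 3: BW = 50.6/(N * d/lambda) = 50.6/(124 * 0.7911) = 0.52

0.52 deg


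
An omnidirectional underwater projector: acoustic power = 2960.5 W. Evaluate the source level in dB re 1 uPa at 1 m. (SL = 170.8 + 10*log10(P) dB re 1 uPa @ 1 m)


SL = 170.8 + 10*log10(2960.5) = 170.8 + 34.71 = 205.51

205.51 dB


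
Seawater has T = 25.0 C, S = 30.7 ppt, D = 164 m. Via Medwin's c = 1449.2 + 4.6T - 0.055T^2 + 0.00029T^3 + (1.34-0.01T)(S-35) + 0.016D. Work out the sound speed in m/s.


1532.29 m/s


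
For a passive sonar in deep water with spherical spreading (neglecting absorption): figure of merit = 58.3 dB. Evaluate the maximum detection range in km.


At max range FOM = TL, so 20*log10(R) = 58.3
R = 10^(58.3/20) = 822.24 m = 0.82 km

0.82 km


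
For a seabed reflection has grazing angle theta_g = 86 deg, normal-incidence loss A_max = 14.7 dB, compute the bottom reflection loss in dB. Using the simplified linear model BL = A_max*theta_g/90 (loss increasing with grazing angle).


14.05 dB


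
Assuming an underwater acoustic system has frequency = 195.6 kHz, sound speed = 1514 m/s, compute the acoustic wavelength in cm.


0.77 cm


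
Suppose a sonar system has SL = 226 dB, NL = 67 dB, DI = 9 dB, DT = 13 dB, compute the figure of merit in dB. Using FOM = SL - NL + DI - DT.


155 dB


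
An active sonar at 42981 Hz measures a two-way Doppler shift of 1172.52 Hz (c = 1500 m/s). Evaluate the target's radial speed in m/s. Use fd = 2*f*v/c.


From fd = 2*f*v/c, v = c*fd/(2*f) = 1500 * 1172.52 / (2*42981) = 20.46

20.46 m/s


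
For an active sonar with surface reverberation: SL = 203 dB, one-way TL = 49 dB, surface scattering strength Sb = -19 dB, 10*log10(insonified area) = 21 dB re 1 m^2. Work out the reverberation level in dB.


107 dB


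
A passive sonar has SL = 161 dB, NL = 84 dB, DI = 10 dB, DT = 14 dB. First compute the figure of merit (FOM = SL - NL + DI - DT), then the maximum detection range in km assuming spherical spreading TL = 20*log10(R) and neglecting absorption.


Step 1: FOM = SL - NL + DI - DT = 161 - 84 + 10 - 14 = 73 dB
Step 2: at max range FOM = TL = 20*log10(R), so R = 10^(73/20) = 4466.84 m = 4.47 km

4.47 km


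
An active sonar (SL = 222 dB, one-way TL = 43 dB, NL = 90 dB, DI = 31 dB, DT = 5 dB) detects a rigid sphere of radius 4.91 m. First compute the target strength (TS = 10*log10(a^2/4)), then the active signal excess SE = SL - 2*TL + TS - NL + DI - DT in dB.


Step 1: TS = 10*log10(4.91^2/4) = 7.8 dB
Step 2: SE = SL - 2*TL + TS - NL + DI - DT = 222 - 2*43 + (7.8) - 90 + 31 - 5 = 79.8

79.8 dB


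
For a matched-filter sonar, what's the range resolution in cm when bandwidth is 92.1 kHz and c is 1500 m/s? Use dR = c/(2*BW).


dR = c/(2*BW) = 1500 / (2 * 92.1e3) = 0.0081 m = 0.81 cm

0.81 cm


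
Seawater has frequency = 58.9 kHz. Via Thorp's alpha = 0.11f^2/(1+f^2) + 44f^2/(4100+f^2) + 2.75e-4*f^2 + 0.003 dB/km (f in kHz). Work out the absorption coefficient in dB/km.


f^2 = 3469.21
alpha = 0.11*3469.21/(1+3469.21) + 44*3469.21/(4100+3469.21) + 2.75e-4*3469.21 + 0.003 = 21.234

21.234 dB/km


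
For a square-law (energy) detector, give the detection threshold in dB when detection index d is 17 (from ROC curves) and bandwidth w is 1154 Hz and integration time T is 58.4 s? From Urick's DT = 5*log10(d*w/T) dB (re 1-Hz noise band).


12.63 dB


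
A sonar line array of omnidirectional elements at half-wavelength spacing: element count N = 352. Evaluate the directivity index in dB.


DI = 10*log10(352) = 25.47

25.47 dB


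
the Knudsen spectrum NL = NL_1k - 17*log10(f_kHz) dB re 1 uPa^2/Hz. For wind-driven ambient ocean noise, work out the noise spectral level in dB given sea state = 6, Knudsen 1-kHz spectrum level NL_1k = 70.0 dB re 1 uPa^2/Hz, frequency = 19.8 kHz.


NL = NL_1k - 17*log10(f_kHz) = 70.0 - 17*log10(19.8) = 70.0 - (22.04) = 47.96

47.96 dB


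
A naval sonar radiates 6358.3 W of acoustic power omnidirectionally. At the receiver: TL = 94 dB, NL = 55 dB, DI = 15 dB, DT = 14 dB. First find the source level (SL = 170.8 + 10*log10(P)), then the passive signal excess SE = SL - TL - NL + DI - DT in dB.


Step 1: SL = 170.8 + 10*log10(6358.3) = 208.83 dB
Step 2: SE = SL - TL - NL + DI - DT = 208.83 - 94 - 55 + 15 - 14 = 60.83

60.83 dB


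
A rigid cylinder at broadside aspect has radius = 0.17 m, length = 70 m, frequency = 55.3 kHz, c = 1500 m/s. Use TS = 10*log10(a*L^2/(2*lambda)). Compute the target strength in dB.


lambda = 1500/55300 = 0.02712 m
TS = 10*log10(0.17*70^2/(2*0.02712)) = 41.86

41.86 dB


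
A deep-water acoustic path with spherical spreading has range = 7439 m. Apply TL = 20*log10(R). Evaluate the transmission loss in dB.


TL = 20*log10(7439) = 77.43

77.43 dB


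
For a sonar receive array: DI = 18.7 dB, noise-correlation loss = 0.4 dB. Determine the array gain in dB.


AG = DI - L_corr = 18.7 - 0.4 = 18.3

18.3 dB


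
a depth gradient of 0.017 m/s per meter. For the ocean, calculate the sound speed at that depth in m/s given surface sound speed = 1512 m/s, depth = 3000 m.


1563.0 m/s


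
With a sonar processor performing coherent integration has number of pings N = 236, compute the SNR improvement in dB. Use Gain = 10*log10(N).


Gain = 10*log10(236) = 23.73

23.73 dB


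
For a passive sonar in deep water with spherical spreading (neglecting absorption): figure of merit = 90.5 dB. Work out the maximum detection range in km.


At max range FOM = TL, so 20*log10(R) = 90.5
R = 10^(90.5/20) = 33496.54 m = 33.5 km

33.5 km


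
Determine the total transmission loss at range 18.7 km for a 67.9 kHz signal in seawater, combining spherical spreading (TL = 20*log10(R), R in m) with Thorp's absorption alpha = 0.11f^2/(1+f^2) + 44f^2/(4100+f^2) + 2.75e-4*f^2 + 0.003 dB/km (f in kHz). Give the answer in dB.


Step 1 (Thorp): alpha = 0.11*4610.41/(1+4610.41) + 44*4610.41/(4100+4610.41) + 2.75e-4*4610.41 + 0.003 = 24.67 dB/km
Step 2: TL_spread = 20*log10(18700) = 85.44 dB
Step 3: TL_abs = alpha*R = 24.67 * 18.7 = 461.33 dB
Step 4: TL_total = 85.44 + 461.33 = 546.77

546.77 dB


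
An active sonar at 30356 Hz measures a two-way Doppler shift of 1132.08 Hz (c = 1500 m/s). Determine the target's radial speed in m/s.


27.97 m/s
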